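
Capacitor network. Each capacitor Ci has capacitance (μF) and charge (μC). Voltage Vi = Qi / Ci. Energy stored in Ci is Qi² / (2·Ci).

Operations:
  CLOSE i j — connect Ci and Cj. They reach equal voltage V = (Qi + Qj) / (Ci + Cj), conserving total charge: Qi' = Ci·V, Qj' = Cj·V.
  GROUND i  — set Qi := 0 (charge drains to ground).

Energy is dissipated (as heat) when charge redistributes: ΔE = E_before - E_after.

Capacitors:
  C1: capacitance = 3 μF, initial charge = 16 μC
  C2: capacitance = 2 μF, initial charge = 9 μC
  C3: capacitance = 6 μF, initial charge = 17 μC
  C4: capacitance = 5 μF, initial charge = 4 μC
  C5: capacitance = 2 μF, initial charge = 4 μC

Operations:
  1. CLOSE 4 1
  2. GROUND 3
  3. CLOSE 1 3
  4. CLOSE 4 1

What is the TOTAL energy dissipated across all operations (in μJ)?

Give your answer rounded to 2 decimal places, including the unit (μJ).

Initial: C1(3μF, Q=16μC, V=5.33V), C2(2μF, Q=9μC, V=4.50V), C3(6μF, Q=17μC, V=2.83V), C4(5μF, Q=4μC, V=0.80V), C5(2μF, Q=4μC, V=2.00V)
Op 1: CLOSE 4-1: Q_total=20.00, C_total=8.00, V=2.50; Q4=12.50, Q1=7.50; dissipated=19.267
Op 2: GROUND 3: Q3=0; energy lost=24.083
Op 3: CLOSE 1-3: Q_total=7.50, C_total=9.00, V=0.83; Q1=2.50, Q3=5.00; dissipated=6.250
Op 4: CLOSE 4-1: Q_total=15.00, C_total=8.00, V=1.88; Q4=9.38, Q1=5.62; dissipated=2.604
Total dissipated: 52.204 μJ

Answer: 52.20 μJ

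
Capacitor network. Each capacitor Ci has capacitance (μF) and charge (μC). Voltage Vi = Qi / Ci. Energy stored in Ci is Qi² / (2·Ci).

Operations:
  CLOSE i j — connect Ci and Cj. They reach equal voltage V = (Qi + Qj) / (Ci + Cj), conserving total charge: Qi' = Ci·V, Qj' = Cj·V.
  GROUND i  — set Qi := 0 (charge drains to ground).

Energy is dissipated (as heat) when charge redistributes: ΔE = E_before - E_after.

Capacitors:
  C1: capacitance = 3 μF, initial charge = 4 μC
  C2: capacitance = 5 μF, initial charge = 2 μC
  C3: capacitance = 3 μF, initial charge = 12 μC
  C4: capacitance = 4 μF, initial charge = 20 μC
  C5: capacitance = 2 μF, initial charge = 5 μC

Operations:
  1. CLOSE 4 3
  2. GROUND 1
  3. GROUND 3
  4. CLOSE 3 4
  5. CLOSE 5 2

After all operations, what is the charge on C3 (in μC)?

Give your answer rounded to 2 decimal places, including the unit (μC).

Initial: C1(3μF, Q=4μC, V=1.33V), C2(5μF, Q=2μC, V=0.40V), C3(3μF, Q=12μC, V=4.00V), C4(4μF, Q=20μC, V=5.00V), C5(2μF, Q=5μC, V=2.50V)
Op 1: CLOSE 4-3: Q_total=32.00, C_total=7.00, V=4.57; Q4=18.29, Q3=13.71; dissipated=0.857
Op 2: GROUND 1: Q1=0; energy lost=2.667
Op 3: GROUND 3: Q3=0; energy lost=31.347
Op 4: CLOSE 3-4: Q_total=18.29, C_total=7.00, V=2.61; Q3=7.84, Q4=10.45; dissipated=17.913
Op 5: CLOSE 5-2: Q_total=7.00, C_total=7.00, V=1.00; Q5=2.00, Q2=5.00; dissipated=3.150
Final charges: Q1=0.00, Q2=5.00, Q3=7.84, Q4=10.45, Q5=2.00

Answer: 7.84 μC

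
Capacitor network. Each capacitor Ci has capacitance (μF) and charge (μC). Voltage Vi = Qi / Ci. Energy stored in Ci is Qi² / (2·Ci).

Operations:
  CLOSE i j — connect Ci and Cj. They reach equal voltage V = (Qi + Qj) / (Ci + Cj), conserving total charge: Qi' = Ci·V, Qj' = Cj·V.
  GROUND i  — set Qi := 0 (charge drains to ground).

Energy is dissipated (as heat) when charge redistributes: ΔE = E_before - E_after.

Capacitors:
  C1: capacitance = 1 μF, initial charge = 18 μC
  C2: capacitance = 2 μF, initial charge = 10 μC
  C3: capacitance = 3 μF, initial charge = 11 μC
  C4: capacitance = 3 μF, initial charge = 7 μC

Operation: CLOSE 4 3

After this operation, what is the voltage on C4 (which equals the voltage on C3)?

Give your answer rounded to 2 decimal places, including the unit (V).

Initial: C1(1μF, Q=18μC, V=18.00V), C2(2μF, Q=10μC, V=5.00V), C3(3μF, Q=11μC, V=3.67V), C4(3μF, Q=7μC, V=2.33V)
Op 1: CLOSE 4-3: Q_total=18.00, C_total=6.00, V=3.00; Q4=9.00, Q3=9.00; dissipated=1.333

Answer: 3.00 V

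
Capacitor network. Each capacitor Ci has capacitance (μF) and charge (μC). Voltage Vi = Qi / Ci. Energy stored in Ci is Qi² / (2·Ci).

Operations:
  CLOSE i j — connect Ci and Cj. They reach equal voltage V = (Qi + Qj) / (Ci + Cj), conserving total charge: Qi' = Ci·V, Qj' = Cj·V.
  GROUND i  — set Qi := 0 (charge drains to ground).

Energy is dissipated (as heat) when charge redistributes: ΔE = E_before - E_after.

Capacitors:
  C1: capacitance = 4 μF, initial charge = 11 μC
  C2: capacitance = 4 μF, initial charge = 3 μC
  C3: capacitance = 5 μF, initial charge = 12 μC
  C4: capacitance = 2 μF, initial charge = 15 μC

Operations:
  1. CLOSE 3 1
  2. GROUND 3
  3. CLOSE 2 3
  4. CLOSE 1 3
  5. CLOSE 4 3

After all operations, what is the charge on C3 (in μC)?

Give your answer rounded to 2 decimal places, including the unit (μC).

Initial: C1(4μF, Q=11μC, V=2.75V), C2(4μF, Q=3μC, V=0.75V), C3(5μF, Q=12μC, V=2.40V), C4(2μF, Q=15μC, V=7.50V)
Op 1: CLOSE 3-1: Q_total=23.00, C_total=9.00, V=2.56; Q3=12.78, Q1=10.22; dissipated=0.136
Op 2: GROUND 3: Q3=0; energy lost=16.327
Op 3: CLOSE 2-3: Q_total=3.00, C_total=9.00, V=0.33; Q2=1.33, Q3=1.67; dissipated=0.625
Op 4: CLOSE 1-3: Q_total=11.89, C_total=9.00, V=1.32; Q1=5.28, Q3=6.60; dissipated=5.487
Op 5: CLOSE 4-3: Q_total=21.60, C_total=7.00, V=3.09; Q4=6.17, Q3=15.43; dissipated=27.272
Final charges: Q1=5.28, Q2=1.33, Q3=15.43, Q4=6.17

Answer: 15.43 μC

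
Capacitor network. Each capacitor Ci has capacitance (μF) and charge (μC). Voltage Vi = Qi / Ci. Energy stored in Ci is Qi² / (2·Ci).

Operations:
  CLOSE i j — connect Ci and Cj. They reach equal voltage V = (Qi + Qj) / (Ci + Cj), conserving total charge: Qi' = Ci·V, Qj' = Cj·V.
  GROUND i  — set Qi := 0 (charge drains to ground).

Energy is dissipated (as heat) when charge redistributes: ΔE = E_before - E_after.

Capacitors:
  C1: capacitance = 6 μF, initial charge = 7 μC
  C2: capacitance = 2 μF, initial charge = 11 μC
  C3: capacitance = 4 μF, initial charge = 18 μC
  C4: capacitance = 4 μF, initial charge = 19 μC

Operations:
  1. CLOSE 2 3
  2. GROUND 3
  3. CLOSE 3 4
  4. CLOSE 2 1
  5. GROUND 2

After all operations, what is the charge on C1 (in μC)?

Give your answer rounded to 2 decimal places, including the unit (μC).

Initial: C1(6μF, Q=7μC, V=1.17V), C2(2μF, Q=11μC, V=5.50V), C3(4μF, Q=18μC, V=4.50V), C4(4μF, Q=19μC, V=4.75V)
Op 1: CLOSE 2-3: Q_total=29.00, C_total=6.00, V=4.83; Q2=9.67, Q3=19.33; dissipated=0.667
Op 2: GROUND 3: Q3=0; energy lost=46.722
Op 3: CLOSE 3-4: Q_total=19.00, C_total=8.00, V=2.38; Q3=9.50, Q4=9.50; dissipated=22.562
Op 4: CLOSE 2-1: Q_total=16.67, C_total=8.00, V=2.08; Q2=4.17, Q1=12.50; dissipated=10.083
Op 5: GROUND 2: Q2=0; energy lost=4.340
Final charges: Q1=12.50, Q2=0.00, Q3=9.50, Q4=9.50

Answer: 12.50 μC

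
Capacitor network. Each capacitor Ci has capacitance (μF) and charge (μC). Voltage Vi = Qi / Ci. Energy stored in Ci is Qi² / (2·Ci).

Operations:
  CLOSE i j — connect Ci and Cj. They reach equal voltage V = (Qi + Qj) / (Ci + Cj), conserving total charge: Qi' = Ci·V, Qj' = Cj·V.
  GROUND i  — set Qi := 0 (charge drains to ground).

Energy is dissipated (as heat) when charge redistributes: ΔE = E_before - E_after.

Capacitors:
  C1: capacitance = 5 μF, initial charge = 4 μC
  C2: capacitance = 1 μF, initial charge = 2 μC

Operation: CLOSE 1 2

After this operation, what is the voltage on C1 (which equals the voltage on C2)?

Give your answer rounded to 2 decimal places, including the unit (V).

Initial: C1(5μF, Q=4μC, V=0.80V), C2(1μF, Q=2μC, V=2.00V)
Op 1: CLOSE 1-2: Q_total=6.00, C_total=6.00, V=1.00; Q1=5.00, Q2=1.00; dissipated=0.600

Answer: 1.00 V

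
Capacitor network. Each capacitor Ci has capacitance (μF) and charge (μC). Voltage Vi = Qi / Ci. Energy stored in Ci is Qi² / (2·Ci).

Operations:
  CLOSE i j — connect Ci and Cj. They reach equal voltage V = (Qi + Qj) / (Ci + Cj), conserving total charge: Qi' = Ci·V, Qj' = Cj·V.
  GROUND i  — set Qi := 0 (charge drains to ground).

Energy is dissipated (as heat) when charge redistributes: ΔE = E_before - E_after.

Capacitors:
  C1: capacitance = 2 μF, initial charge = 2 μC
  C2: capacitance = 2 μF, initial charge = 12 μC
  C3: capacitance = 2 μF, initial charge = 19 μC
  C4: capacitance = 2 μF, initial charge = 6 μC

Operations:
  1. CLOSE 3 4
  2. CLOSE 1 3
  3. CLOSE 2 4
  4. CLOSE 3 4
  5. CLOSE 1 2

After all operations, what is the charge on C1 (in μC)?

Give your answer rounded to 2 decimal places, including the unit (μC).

Answer: 9.75 μC

Derivation:
Initial: C1(2μF, Q=2μC, V=1.00V), C2(2μF, Q=12μC, V=6.00V), C3(2μF, Q=19μC, V=9.50V), C4(2μF, Q=6μC, V=3.00V)
Op 1: CLOSE 3-4: Q_total=25.00, C_total=4.00, V=6.25; Q3=12.50, Q4=12.50; dissipated=21.125
Op 2: CLOSE 1-3: Q_total=14.50, C_total=4.00, V=3.62; Q1=7.25, Q3=7.25; dissipated=13.781
Op 3: CLOSE 2-4: Q_total=24.50, C_total=4.00, V=6.12; Q2=12.25, Q4=12.25; dissipated=0.031
Op 4: CLOSE 3-4: Q_total=19.50, C_total=4.00, V=4.88; Q3=9.75, Q4=9.75; dissipated=3.125
Op 5: CLOSE 1-2: Q_total=19.50, C_total=4.00, V=4.88; Q1=9.75, Q2=9.75; dissipated=3.125
Final charges: Q1=9.75, Q2=9.75, Q3=9.75, Q4=9.75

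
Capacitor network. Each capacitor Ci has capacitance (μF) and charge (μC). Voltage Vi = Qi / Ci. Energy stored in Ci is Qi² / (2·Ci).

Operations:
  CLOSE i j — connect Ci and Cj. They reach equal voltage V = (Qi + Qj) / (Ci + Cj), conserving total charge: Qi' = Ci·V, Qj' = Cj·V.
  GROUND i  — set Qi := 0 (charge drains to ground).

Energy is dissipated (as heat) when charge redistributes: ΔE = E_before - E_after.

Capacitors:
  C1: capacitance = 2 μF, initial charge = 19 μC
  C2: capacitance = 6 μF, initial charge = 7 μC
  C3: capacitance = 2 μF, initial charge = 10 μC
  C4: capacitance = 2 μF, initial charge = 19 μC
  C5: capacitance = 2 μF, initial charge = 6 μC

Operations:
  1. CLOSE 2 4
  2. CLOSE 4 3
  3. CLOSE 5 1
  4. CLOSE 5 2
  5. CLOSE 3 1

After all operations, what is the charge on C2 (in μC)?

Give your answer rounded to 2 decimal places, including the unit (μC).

Initial: C1(2μF, Q=19μC, V=9.50V), C2(6μF, Q=7μC, V=1.17V), C3(2μF, Q=10μC, V=5.00V), C4(2μF, Q=19μC, V=9.50V), C5(2μF, Q=6μC, V=3.00V)
Op 1: CLOSE 2-4: Q_total=26.00, C_total=8.00, V=3.25; Q2=19.50, Q4=6.50; dissipated=52.083
Op 2: CLOSE 4-3: Q_total=16.50, C_total=4.00, V=4.12; Q4=8.25, Q3=8.25; dissipated=1.531
Op 3: CLOSE 5-1: Q_total=25.00, C_total=4.00, V=6.25; Q5=12.50, Q1=12.50; dissipated=21.125
Op 4: CLOSE 5-2: Q_total=32.00, C_total=8.00, V=4.00; Q5=8.00, Q2=24.00; dissipated=6.750
Op 5: CLOSE 3-1: Q_total=20.75, C_total=4.00, V=5.19; Q3=10.38, Q1=10.38; dissipated=2.258
Final charges: Q1=10.38, Q2=24.00, Q3=10.38, Q4=8.25, Q5=8.00

Answer: 24.00 μC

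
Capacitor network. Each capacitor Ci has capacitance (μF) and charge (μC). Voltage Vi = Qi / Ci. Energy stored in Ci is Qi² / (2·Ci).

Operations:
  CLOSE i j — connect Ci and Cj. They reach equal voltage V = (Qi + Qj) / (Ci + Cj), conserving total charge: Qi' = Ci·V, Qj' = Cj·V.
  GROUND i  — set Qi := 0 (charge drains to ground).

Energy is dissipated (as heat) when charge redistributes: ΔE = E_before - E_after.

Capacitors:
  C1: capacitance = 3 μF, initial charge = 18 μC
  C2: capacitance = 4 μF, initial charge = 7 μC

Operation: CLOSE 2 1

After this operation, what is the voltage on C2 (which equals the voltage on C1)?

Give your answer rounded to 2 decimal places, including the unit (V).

Initial: C1(3μF, Q=18μC, V=6.00V), C2(4μF, Q=7μC, V=1.75V)
Op 1: CLOSE 2-1: Q_total=25.00, C_total=7.00, V=3.57; Q2=14.29, Q1=10.71; dissipated=15.482

Answer: 3.57 V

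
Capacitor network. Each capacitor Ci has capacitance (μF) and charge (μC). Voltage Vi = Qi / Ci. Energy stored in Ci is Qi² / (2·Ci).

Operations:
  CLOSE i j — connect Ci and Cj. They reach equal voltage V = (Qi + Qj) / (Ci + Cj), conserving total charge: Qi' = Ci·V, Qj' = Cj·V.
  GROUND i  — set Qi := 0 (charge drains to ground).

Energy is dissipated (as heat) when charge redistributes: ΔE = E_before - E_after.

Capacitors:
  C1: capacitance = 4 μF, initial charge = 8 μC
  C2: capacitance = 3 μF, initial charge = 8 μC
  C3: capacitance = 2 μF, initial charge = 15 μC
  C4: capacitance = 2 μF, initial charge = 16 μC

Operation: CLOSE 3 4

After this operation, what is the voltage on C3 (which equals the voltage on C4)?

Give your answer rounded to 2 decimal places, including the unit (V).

Answer: 7.75 V

Derivation:
Initial: C1(4μF, Q=8μC, V=2.00V), C2(3μF, Q=8μC, V=2.67V), C3(2μF, Q=15μC, V=7.50V), C4(2μF, Q=16μC, V=8.00V)
Op 1: CLOSE 3-4: Q_total=31.00, C_total=4.00, V=7.75; Q3=15.50, Q4=15.50; dissipated=0.125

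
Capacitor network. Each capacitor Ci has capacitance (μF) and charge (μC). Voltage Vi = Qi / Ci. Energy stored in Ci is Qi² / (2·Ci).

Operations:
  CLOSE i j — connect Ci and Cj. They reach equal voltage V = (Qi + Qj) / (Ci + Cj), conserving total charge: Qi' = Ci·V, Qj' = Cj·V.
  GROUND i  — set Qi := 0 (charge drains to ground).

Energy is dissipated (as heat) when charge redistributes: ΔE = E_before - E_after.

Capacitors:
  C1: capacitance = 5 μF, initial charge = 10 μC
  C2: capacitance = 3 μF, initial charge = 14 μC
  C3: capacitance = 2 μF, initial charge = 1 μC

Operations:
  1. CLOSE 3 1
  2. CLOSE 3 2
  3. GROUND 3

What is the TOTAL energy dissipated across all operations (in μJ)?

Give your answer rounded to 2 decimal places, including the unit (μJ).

Answer: 19.11 μJ

Derivation:
Initial: C1(5μF, Q=10μC, V=2.00V), C2(3μF, Q=14μC, V=4.67V), C3(2μF, Q=1μC, V=0.50V)
Op 1: CLOSE 3-1: Q_total=11.00, C_total=7.00, V=1.57; Q3=3.14, Q1=7.86; dissipated=1.607
Op 2: CLOSE 3-2: Q_total=17.14, C_total=5.00, V=3.43; Q3=6.86, Q2=10.29; dissipated=5.748
Op 3: GROUND 3: Q3=0; energy lost=11.755
Total dissipated: 19.111 μJ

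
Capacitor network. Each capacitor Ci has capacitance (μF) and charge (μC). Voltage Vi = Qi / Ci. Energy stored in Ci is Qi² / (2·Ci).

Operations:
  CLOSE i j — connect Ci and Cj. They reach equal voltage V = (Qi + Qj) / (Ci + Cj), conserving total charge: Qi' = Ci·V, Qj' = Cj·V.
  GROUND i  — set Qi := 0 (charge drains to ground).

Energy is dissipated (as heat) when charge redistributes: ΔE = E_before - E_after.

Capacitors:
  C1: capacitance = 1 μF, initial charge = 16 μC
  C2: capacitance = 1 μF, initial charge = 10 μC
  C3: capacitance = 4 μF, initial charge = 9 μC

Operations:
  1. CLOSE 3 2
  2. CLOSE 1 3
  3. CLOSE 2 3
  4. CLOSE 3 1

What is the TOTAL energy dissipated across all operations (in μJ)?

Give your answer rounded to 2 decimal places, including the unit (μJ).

Initial: C1(1μF, Q=16μC, V=16.00V), C2(1μF, Q=10μC, V=10.00V), C3(4μF, Q=9μC, V=2.25V)
Op 1: CLOSE 3-2: Q_total=19.00, C_total=5.00, V=3.80; Q3=15.20, Q2=3.80; dissipated=24.025
Op 2: CLOSE 1-3: Q_total=31.20, C_total=5.00, V=6.24; Q1=6.24, Q3=24.96; dissipated=59.536
Op 3: CLOSE 2-3: Q_total=28.76, C_total=5.00, V=5.75; Q2=5.75, Q3=23.01; dissipated=2.381
Op 4: CLOSE 3-1: Q_total=29.25, C_total=5.00, V=5.85; Q3=23.40, Q1=5.85; dissipated=0.095
Total dissipated: 86.038 μJ

Answer: 86.04 μJ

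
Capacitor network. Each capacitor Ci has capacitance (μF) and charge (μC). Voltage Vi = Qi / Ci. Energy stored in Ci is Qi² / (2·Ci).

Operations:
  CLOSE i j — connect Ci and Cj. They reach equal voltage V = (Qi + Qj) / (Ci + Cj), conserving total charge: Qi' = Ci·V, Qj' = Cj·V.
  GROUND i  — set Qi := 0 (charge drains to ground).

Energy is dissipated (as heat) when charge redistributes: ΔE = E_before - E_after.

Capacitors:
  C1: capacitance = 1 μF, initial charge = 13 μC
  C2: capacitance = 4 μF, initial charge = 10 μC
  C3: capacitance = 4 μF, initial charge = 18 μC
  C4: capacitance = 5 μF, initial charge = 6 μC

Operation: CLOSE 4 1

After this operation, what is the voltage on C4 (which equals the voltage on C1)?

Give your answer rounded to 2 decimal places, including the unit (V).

Answer: 3.17 V

Derivation:
Initial: C1(1μF, Q=13μC, V=13.00V), C2(4μF, Q=10μC, V=2.50V), C3(4μF, Q=18μC, V=4.50V), C4(5μF, Q=6μC, V=1.20V)
Op 1: CLOSE 4-1: Q_total=19.00, C_total=6.00, V=3.17; Q4=15.83, Q1=3.17; dissipated=58.017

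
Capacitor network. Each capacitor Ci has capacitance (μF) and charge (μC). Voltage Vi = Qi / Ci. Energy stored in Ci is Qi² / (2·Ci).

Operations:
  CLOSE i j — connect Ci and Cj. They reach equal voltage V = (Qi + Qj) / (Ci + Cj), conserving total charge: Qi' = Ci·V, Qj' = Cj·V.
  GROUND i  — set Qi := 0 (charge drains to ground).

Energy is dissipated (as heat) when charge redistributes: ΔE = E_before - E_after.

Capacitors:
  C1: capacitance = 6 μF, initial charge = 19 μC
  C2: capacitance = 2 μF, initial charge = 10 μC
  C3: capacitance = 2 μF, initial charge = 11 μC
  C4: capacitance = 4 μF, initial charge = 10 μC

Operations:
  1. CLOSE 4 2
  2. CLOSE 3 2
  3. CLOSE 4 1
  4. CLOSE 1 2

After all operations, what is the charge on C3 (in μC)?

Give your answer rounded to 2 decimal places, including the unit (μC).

Initial: C1(6μF, Q=19μC, V=3.17V), C2(2μF, Q=10μC, V=5.00V), C3(2μF, Q=11μC, V=5.50V), C4(4μF, Q=10μC, V=2.50V)
Op 1: CLOSE 4-2: Q_total=20.00, C_total=6.00, V=3.33; Q4=13.33, Q2=6.67; dissipated=4.167
Op 2: CLOSE 3-2: Q_total=17.67, C_total=4.00, V=4.42; Q3=8.83, Q2=8.83; dissipated=2.347
Op 3: CLOSE 4-1: Q_total=32.33, C_total=10.00, V=3.23; Q4=12.93, Q1=19.40; dissipated=0.033
Op 4: CLOSE 1-2: Q_total=28.23, C_total=8.00, V=3.53; Q1=21.18, Q2=7.06; dissipated=1.050
Final charges: Q1=21.18, Q2=7.06, Q3=8.83, Q4=12.93

Answer: 8.83 μC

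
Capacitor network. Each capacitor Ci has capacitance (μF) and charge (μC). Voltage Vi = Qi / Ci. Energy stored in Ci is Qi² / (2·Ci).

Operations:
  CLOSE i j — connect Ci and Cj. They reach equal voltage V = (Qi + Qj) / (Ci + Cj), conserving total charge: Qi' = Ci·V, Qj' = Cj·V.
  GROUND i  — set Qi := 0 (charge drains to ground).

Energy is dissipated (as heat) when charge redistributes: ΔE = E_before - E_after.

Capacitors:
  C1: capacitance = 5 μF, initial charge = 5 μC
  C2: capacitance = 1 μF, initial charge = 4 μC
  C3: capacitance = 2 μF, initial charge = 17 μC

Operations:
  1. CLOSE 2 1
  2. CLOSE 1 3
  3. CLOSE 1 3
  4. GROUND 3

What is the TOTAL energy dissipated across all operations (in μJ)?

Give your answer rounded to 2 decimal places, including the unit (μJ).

Initial: C1(5μF, Q=5μC, V=1.00V), C2(1μF, Q=4μC, V=4.00V), C3(2μF, Q=17μC, V=8.50V)
Op 1: CLOSE 2-1: Q_total=9.00, C_total=6.00, V=1.50; Q2=1.50, Q1=7.50; dissipated=3.750
Op 2: CLOSE 1-3: Q_total=24.50, C_total=7.00, V=3.50; Q1=17.50, Q3=7.00; dissipated=35.000
Op 3: CLOSE 1-3: Q_total=24.50, C_total=7.00, V=3.50; Q1=17.50, Q3=7.00; dissipated=0.000
Op 4: GROUND 3: Q3=0; energy lost=12.250
Total dissipated: 51.000 μJ

Answer: 51.00 μJ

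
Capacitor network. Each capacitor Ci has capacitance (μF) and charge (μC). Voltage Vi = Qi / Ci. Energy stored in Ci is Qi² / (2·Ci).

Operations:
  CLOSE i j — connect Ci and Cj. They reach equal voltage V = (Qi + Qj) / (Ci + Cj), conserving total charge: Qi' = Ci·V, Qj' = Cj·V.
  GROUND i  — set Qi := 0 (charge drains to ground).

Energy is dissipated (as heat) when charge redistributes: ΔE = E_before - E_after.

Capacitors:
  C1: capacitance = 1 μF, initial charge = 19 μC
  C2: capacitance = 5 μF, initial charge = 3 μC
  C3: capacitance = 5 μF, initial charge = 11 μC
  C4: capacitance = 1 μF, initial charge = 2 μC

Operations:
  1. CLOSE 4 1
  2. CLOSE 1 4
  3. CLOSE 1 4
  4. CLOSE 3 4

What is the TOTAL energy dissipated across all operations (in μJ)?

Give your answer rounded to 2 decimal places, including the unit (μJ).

Answer: 100.95 μJ

Derivation:
Initial: C1(1μF, Q=19μC, V=19.00V), C2(5μF, Q=3μC, V=0.60V), C3(5μF, Q=11μC, V=2.20V), C4(1μF, Q=2μC, V=2.00V)
Op 1: CLOSE 4-1: Q_total=21.00, C_total=2.00, V=10.50; Q4=10.50, Q1=10.50; dissipated=72.250
Op 2: CLOSE 1-4: Q_total=21.00, C_total=2.00, V=10.50; Q1=10.50, Q4=10.50; dissipated=0.000
Op 3: CLOSE 1-4: Q_total=21.00, C_total=2.00, V=10.50; Q1=10.50, Q4=10.50; dissipated=0.000
Op 4: CLOSE 3-4: Q_total=21.50, C_total=6.00, V=3.58; Q3=17.92, Q4=3.58; dissipated=28.704
Total dissipated: 100.954 μJ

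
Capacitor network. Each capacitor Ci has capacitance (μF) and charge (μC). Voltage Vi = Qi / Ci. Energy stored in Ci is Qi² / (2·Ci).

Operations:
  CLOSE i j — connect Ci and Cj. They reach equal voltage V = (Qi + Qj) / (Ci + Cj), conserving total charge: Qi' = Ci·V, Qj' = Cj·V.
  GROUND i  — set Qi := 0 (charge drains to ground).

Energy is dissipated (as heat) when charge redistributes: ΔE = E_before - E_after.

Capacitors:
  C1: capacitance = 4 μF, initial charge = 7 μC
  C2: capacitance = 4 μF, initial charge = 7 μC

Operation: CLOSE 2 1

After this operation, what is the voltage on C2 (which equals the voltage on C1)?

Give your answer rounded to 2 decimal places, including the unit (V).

Answer: 1.75 V

Derivation:
Initial: C1(4μF, Q=7μC, V=1.75V), C2(4μF, Q=7μC, V=1.75V)
Op 1: CLOSE 2-1: Q_total=14.00, C_total=8.00, V=1.75; Q2=7.00, Q1=7.00; dissipated=0.000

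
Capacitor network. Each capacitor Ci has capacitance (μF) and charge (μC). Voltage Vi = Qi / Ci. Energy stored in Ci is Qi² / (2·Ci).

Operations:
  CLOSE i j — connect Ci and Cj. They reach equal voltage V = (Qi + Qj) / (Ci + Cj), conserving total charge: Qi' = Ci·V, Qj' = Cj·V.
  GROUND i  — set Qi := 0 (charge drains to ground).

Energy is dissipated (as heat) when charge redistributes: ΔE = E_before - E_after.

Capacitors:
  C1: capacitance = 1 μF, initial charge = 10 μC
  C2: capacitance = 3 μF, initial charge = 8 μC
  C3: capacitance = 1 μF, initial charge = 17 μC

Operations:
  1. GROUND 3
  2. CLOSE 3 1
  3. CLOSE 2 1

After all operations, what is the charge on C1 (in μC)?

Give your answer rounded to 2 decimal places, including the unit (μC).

Answer: 3.25 μC

Derivation:
Initial: C1(1μF, Q=10μC, V=10.00V), C2(3μF, Q=8μC, V=2.67V), C3(1μF, Q=17μC, V=17.00V)
Op 1: GROUND 3: Q3=0; energy lost=144.500
Op 2: CLOSE 3-1: Q_total=10.00, C_total=2.00, V=5.00; Q3=5.00, Q1=5.00; dissipated=25.000
Op 3: CLOSE 2-1: Q_total=13.00, C_total=4.00, V=3.25; Q2=9.75, Q1=3.25; dissipated=2.042
Final charges: Q1=3.25, Q2=9.75, Q3=5.00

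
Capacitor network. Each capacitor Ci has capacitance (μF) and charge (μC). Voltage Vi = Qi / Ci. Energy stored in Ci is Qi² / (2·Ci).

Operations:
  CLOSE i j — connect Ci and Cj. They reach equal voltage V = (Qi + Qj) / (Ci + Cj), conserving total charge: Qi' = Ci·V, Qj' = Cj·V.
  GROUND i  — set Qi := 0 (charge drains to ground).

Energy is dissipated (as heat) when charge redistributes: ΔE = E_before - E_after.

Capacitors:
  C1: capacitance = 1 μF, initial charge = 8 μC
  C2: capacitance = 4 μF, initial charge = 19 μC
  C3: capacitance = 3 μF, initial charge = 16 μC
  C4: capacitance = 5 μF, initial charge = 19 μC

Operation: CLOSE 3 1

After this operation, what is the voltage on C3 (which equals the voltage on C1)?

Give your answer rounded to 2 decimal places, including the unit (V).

Initial: C1(1μF, Q=8μC, V=8.00V), C2(4μF, Q=19μC, V=4.75V), C3(3μF, Q=16μC, V=5.33V), C4(5μF, Q=19μC, V=3.80V)
Op 1: CLOSE 3-1: Q_total=24.00, C_total=4.00, V=6.00; Q3=18.00, Q1=6.00; dissipated=2.667

Answer: 6.00 V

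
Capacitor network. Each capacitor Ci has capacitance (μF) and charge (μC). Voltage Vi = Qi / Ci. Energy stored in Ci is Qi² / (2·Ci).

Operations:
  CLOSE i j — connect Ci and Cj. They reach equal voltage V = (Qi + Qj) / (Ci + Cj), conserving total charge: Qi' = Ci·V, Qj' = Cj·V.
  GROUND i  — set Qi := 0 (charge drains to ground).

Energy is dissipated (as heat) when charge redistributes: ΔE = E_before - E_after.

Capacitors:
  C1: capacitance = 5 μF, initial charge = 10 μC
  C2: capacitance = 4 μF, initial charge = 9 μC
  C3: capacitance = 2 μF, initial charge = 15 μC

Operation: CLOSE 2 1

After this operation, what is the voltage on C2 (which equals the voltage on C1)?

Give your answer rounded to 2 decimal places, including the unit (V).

Answer: 2.11 V

Derivation:
Initial: C1(5μF, Q=10μC, V=2.00V), C2(4μF, Q=9μC, V=2.25V), C3(2μF, Q=15μC, V=7.50V)
Op 1: CLOSE 2-1: Q_total=19.00, C_total=9.00, V=2.11; Q2=8.44, Q1=10.56; dissipated=0.069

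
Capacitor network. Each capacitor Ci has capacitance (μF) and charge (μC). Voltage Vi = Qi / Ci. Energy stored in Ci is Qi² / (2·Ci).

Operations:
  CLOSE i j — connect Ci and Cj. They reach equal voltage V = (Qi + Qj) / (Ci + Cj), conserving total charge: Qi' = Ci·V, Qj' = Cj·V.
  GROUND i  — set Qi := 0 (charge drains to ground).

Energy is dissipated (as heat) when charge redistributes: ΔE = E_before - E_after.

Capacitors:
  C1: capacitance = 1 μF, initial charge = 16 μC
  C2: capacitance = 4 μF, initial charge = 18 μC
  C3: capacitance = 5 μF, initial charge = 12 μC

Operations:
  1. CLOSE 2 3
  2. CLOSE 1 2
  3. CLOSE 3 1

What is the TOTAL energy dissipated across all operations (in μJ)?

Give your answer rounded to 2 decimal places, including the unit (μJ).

Initial: C1(1μF, Q=16μC, V=16.00V), C2(4μF, Q=18μC, V=4.50V), C3(5μF, Q=12μC, V=2.40V)
Op 1: CLOSE 2-3: Q_total=30.00, C_total=9.00, V=3.33; Q2=13.33, Q3=16.67; dissipated=4.900
Op 2: CLOSE 1-2: Q_total=29.33, C_total=5.00, V=5.87; Q1=5.87, Q2=23.47; dissipated=64.178
Op 3: CLOSE 3-1: Q_total=22.53, C_total=6.00, V=3.76; Q3=18.78, Q1=3.76; dissipated=2.674
Total dissipated: 71.752 μJ

Answer: 71.75 μJ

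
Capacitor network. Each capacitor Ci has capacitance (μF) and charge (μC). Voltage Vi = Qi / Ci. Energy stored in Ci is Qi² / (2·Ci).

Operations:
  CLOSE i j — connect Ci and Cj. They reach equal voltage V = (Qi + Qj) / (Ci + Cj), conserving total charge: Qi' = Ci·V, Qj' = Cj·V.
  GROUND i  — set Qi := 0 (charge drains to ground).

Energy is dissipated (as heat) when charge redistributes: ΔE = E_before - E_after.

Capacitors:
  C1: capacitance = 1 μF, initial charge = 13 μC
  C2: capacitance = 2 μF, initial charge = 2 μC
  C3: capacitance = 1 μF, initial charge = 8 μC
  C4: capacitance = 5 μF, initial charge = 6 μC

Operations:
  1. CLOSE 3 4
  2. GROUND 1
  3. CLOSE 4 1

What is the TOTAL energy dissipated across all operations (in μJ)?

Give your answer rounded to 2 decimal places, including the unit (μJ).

Answer: 106.04 μJ

Derivation:
Initial: C1(1μF, Q=13μC, V=13.00V), C2(2μF, Q=2μC, V=1.00V), C3(1μF, Q=8μC, V=8.00V), C4(5μF, Q=6μC, V=1.20V)
Op 1: CLOSE 3-4: Q_total=14.00, C_total=6.00, V=2.33; Q3=2.33, Q4=11.67; dissipated=19.267
Op 2: GROUND 1: Q1=0; energy lost=84.500
Op 3: CLOSE 4-1: Q_total=11.67, C_total=6.00, V=1.94; Q4=9.72, Q1=1.94; dissipated=2.269
Total dissipated: 106.035 μJ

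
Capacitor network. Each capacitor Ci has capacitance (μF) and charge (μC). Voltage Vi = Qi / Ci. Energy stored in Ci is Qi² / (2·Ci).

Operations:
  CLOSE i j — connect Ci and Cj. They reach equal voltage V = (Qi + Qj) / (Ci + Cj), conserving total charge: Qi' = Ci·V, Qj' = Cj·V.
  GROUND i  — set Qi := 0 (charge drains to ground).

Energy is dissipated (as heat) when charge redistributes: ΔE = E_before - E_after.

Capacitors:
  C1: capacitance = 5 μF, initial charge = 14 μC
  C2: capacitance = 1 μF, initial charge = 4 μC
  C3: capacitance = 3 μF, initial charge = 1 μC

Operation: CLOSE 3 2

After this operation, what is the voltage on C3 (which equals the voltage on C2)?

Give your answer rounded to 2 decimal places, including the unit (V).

Answer: 1.25 V

Derivation:
Initial: C1(5μF, Q=14μC, V=2.80V), C2(1μF, Q=4μC, V=4.00V), C3(3μF, Q=1μC, V=0.33V)
Op 1: CLOSE 3-2: Q_total=5.00, C_total=4.00, V=1.25; Q3=3.75, Q2=1.25; dissipated=5.042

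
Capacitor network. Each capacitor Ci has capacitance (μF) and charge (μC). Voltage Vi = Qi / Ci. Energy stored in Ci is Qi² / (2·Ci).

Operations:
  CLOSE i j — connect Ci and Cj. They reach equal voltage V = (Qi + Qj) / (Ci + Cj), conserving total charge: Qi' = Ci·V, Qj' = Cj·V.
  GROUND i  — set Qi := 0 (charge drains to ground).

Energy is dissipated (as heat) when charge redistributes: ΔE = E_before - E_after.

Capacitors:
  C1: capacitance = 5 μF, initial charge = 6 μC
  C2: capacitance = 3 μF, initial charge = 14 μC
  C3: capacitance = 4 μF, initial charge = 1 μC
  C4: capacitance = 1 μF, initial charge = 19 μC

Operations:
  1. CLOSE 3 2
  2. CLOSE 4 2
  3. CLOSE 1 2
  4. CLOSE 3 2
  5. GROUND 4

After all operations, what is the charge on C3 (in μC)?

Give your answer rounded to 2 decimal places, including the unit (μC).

Answer: 10.27 μC

Derivation:
Initial: C1(5μF, Q=6μC, V=1.20V), C2(3μF, Q=14μC, V=4.67V), C3(4μF, Q=1μC, V=0.25V), C4(1μF, Q=19μC, V=19.00V)
Op 1: CLOSE 3-2: Q_total=15.00, C_total=7.00, V=2.14; Q3=8.57, Q2=6.43; dissipated=16.720
Op 2: CLOSE 4-2: Q_total=25.43, C_total=4.00, V=6.36; Q4=6.36, Q2=19.07; dissipated=106.561
Op 3: CLOSE 1-2: Q_total=25.07, C_total=8.00, V=3.13; Q1=15.67, Q2=9.40; dissipated=24.934
Op 4: CLOSE 3-2: Q_total=17.97, C_total=7.00, V=2.57; Q3=10.27, Q2=7.70; dissipated=0.842
Op 5: GROUND 4: Q4=0; energy lost=20.207
Final charges: Q1=15.67, Q2=7.70, Q3=10.27, Q4=0.00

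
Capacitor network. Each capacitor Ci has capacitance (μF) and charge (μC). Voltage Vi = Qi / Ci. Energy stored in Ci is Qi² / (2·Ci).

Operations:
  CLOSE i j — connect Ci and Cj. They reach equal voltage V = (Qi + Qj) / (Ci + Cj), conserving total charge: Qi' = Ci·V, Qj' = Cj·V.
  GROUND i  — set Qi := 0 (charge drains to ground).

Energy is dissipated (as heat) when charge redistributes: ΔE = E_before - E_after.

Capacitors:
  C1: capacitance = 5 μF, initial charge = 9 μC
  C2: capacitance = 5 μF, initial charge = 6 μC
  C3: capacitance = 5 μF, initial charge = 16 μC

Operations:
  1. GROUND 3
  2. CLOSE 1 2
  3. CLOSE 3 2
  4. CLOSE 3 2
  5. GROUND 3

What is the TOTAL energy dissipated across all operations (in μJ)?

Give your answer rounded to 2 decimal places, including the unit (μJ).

Initial: C1(5μF, Q=9μC, V=1.80V), C2(5μF, Q=6μC, V=1.20V), C3(5μF, Q=16μC, V=3.20V)
Op 1: GROUND 3: Q3=0; energy lost=25.600
Op 2: CLOSE 1-2: Q_total=15.00, C_total=10.00, V=1.50; Q1=7.50, Q2=7.50; dissipated=0.450
Op 3: CLOSE 3-2: Q_total=7.50, C_total=10.00, V=0.75; Q3=3.75, Q2=3.75; dissipated=2.812
Op 4: CLOSE 3-2: Q_total=7.50, C_total=10.00, V=0.75; Q3=3.75, Q2=3.75; dissipated=0.000
Op 5: GROUND 3: Q3=0; energy lost=1.406
Total dissipated: 30.269 μJ

Answer: 30.27 μJ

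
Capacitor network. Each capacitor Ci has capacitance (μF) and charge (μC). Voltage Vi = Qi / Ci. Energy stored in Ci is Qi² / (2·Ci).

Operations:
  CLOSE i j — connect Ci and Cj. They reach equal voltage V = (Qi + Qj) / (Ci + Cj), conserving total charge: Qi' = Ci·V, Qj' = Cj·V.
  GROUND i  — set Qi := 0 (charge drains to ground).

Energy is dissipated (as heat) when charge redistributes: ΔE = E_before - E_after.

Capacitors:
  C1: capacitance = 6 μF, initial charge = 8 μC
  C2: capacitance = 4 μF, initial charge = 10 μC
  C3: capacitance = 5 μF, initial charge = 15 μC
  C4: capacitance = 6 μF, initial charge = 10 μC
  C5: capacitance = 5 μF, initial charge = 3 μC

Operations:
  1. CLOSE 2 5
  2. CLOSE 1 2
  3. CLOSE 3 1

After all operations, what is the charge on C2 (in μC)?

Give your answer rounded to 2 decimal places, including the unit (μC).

Answer: 5.51 μC

Derivation:
Initial: C1(6μF, Q=8μC, V=1.33V), C2(4μF, Q=10μC, V=2.50V), C3(5μF, Q=15μC, V=3.00V), C4(6μF, Q=10μC, V=1.67V), C5(5μF, Q=3μC, V=0.60V)
Op 1: CLOSE 2-5: Q_total=13.00, C_total=9.00, V=1.44; Q2=5.78, Q5=7.22; dissipated=4.011
Op 2: CLOSE 1-2: Q_total=13.78, C_total=10.00, V=1.38; Q1=8.27, Q2=5.51; dissipated=0.015
Op 3: CLOSE 3-1: Q_total=23.27, C_total=11.00, V=2.12; Q3=10.58, Q1=12.69; dissipated=3.589
Final charges: Q1=12.69, Q2=5.51, Q3=10.58, Q4=10.00, Q5=7.22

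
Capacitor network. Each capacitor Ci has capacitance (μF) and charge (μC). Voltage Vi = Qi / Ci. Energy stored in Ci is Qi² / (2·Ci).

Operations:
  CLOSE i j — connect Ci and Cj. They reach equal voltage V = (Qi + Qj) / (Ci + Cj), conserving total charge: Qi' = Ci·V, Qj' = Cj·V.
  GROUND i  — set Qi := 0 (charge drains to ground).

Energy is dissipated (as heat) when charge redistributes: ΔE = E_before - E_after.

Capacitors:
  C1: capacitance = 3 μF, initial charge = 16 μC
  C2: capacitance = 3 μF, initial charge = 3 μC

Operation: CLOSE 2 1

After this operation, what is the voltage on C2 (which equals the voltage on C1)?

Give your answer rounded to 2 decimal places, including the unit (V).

Answer: 3.17 V

Derivation:
Initial: C1(3μF, Q=16μC, V=5.33V), C2(3μF, Q=3μC, V=1.00V)
Op 1: CLOSE 2-1: Q_total=19.00, C_total=6.00, V=3.17; Q2=9.50, Q1=9.50; dissipated=14.083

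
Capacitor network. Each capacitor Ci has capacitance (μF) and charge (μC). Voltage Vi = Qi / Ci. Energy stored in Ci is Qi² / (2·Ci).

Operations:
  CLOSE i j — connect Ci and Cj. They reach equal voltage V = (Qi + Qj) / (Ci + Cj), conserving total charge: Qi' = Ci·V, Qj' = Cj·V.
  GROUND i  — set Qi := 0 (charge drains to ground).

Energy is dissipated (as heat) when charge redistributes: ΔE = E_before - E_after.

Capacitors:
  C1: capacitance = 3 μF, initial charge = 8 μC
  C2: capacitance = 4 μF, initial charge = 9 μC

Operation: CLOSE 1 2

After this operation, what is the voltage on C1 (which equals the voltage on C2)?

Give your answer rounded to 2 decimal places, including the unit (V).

Answer: 2.43 V

Derivation:
Initial: C1(3μF, Q=8μC, V=2.67V), C2(4μF, Q=9μC, V=2.25V)
Op 1: CLOSE 1-2: Q_total=17.00, C_total=7.00, V=2.43; Q1=7.29, Q2=9.71; dissipated=0.149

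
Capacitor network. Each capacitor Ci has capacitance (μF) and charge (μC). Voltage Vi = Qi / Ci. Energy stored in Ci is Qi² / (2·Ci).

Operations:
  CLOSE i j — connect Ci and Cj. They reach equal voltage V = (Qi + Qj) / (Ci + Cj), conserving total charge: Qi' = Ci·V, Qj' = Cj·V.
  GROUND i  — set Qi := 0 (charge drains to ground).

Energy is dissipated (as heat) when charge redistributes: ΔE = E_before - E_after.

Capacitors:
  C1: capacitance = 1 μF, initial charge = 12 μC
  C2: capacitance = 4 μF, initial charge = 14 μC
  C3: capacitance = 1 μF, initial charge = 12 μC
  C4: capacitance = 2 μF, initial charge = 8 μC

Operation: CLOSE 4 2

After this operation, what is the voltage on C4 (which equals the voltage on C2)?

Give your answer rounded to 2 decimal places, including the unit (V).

Answer: 3.67 V

Derivation:
Initial: C1(1μF, Q=12μC, V=12.00V), C2(4μF, Q=14μC, V=3.50V), C3(1μF, Q=12μC, V=12.00V), C4(2μF, Q=8μC, V=4.00V)
Op 1: CLOSE 4-2: Q_total=22.00, C_total=6.00, V=3.67; Q4=7.33, Q2=14.67; dissipated=0.167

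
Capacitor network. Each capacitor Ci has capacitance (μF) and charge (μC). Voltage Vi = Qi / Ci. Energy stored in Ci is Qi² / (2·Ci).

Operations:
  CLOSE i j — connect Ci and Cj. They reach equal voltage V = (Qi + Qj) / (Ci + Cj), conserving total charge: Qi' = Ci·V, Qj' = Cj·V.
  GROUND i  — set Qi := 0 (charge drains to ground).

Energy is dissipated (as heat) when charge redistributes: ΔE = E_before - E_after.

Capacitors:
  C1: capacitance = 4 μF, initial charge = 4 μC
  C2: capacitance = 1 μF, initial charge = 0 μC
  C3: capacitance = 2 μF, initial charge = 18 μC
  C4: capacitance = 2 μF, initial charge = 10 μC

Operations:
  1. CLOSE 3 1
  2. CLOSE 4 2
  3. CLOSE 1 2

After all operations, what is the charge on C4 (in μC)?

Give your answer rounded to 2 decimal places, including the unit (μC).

Answer: 6.67 μC

Derivation:
Initial: C1(4μF, Q=4μC, V=1.00V), C2(1μF, Q=0μC, V=0.00V), C3(2μF, Q=18μC, V=9.00V), C4(2μF, Q=10μC, V=5.00V)
Op 1: CLOSE 3-1: Q_total=22.00, C_total=6.00, V=3.67; Q3=7.33, Q1=14.67; dissipated=42.667
Op 2: CLOSE 4-2: Q_total=10.00, C_total=3.00, V=3.33; Q4=6.67, Q2=3.33; dissipated=8.333
Op 3: CLOSE 1-2: Q_total=18.00, C_total=5.00, V=3.60; Q1=14.40, Q2=3.60; dissipated=0.044
Final charges: Q1=14.40, Q2=3.60, Q3=7.33, Q4=6.67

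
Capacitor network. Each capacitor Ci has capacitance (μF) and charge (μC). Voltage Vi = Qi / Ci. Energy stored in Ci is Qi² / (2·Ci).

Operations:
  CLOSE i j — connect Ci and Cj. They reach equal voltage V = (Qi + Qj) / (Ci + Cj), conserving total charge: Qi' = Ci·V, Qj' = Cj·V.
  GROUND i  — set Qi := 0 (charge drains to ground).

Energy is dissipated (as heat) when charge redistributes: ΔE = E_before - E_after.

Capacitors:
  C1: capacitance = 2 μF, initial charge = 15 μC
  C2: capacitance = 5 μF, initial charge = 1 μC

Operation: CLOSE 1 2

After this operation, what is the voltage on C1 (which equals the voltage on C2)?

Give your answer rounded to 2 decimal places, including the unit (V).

Answer: 2.29 V

Derivation:
Initial: C1(2μF, Q=15μC, V=7.50V), C2(5μF, Q=1μC, V=0.20V)
Op 1: CLOSE 1-2: Q_total=16.00, C_total=7.00, V=2.29; Q1=4.57, Q2=11.43; dissipated=38.064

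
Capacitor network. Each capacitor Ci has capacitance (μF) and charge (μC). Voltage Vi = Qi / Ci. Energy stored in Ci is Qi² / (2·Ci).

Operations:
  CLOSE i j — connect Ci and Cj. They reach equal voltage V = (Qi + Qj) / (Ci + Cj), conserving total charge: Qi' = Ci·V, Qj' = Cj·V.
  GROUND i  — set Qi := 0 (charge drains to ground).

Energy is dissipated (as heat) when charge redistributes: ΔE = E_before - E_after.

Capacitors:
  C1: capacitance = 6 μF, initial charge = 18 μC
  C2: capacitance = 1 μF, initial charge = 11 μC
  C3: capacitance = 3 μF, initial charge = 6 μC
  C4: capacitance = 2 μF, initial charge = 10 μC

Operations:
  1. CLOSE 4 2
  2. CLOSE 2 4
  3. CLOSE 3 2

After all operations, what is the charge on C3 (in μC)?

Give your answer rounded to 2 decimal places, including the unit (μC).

Initial: C1(6μF, Q=18μC, V=3.00V), C2(1μF, Q=11μC, V=11.00V), C3(3μF, Q=6μC, V=2.00V), C4(2μF, Q=10μC, V=5.00V)
Op 1: CLOSE 4-2: Q_total=21.00, C_total=3.00, V=7.00; Q4=14.00, Q2=7.00; dissipated=12.000
Op 2: CLOSE 2-4: Q_total=21.00, C_total=3.00, V=7.00; Q2=7.00, Q4=14.00; dissipated=0.000
Op 3: CLOSE 3-2: Q_total=13.00, C_total=4.00, V=3.25; Q3=9.75, Q2=3.25; dissipated=9.375
Final charges: Q1=18.00, Q2=3.25, Q3=9.75, Q4=14.00

Answer: 9.75 μC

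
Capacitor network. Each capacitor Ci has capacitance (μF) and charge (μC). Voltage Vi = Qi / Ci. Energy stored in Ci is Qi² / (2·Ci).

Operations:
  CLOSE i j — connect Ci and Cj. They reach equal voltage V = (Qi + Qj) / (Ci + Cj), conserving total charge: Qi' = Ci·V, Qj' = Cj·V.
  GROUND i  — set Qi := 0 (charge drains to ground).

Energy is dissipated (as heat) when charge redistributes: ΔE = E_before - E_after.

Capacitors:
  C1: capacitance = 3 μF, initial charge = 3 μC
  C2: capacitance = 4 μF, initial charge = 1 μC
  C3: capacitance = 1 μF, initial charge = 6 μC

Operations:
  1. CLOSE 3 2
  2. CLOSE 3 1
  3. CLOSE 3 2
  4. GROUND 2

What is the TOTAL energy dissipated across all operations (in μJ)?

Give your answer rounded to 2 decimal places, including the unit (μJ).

Initial: C1(3μF, Q=3μC, V=1.00V), C2(4μF, Q=1μC, V=0.25V), C3(1μF, Q=6μC, V=6.00V)
Op 1: CLOSE 3-2: Q_total=7.00, C_total=5.00, V=1.40; Q3=1.40, Q2=5.60; dissipated=13.225
Op 2: CLOSE 3-1: Q_total=4.40, C_total=4.00, V=1.10; Q3=1.10, Q1=3.30; dissipated=0.060
Op 3: CLOSE 3-2: Q_total=6.70, C_total=5.00, V=1.34; Q3=1.34, Q2=5.36; dissipated=0.036
Op 4: GROUND 2: Q2=0; energy lost=3.591
Total dissipated: 16.912 μJ

Answer: 16.91 μJ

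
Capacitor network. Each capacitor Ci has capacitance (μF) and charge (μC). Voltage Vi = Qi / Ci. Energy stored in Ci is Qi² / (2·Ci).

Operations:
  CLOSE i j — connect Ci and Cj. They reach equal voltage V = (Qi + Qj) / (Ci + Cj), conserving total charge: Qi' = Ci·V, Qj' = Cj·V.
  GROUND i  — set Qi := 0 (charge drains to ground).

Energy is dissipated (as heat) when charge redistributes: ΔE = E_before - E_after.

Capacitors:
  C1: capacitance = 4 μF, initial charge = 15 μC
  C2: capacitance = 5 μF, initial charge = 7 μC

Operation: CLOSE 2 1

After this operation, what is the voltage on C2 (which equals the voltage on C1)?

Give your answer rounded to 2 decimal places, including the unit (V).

Answer: 2.44 V

Derivation:
Initial: C1(4μF, Q=15μC, V=3.75V), C2(5μF, Q=7μC, V=1.40V)
Op 1: CLOSE 2-1: Q_total=22.00, C_total=9.00, V=2.44; Q2=12.22, Q1=9.78; dissipated=6.136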